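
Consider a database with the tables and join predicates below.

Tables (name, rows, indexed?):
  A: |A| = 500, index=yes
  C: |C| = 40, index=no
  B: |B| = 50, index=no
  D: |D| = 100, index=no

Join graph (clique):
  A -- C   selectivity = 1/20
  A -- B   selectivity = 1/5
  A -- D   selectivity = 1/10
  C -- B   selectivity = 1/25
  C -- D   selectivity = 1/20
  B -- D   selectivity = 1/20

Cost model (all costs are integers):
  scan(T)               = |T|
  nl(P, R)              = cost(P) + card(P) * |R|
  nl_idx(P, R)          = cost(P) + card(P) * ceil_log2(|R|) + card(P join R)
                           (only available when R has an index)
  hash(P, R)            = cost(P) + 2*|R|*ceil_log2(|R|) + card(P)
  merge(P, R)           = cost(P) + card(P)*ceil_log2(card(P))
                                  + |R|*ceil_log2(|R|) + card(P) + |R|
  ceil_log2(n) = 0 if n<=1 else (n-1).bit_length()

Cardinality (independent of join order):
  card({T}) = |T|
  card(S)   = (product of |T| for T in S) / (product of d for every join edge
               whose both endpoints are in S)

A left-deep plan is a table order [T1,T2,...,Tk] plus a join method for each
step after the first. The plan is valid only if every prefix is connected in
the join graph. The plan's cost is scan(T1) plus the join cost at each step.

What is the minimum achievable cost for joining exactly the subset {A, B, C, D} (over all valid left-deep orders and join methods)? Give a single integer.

Selinger DP over subsets of {A,B,C,D}:
  {A}: scan cost=500, card=500
  {C}: scan cost=40, card=40
  {B}: scan cost=50, card=50
  {D}: scan cost=100, card=100
  {AC}: card=1000; try (A,nl_idx)→1400, (C,hash)→1480, (A,merge)→5320, (C,merge)→5780, (A,hash)→9080, (A,nl)→20040 …(+1); best=1400 via (A,nl_idx)
  {AB}: card=5000; try (B,hash)→1600, (A,merge)→5400, (A,nl_idx)→5500, (B,merge)→5850, (A,hash)→9100, (A,nl)→25050 …(+1); best=1600 via (B,hash)
  {AD}: card=5000; try (D,hash)→2400, (A,merge)→5900, (A,nl_idx)→6000, (D,merge)→6300, (A,hash)→9200, (A,nl)→50100 …(+1); best=2400 via (D,hash)
  {BC}: card=80; try (C,hash)→580, (B,merge)→670, (C,merge)→680, (B,hash)→680, (B,nl)→2040, (C,nl)→2050; best=580 via (C,hash)
  {CD}: card=200; try (C,hash)→680, (D,merge)→1120, (C,merge)→1180, (D,hash)→1480, (D,nl)→4040, (C,nl)→4100; best=680 via (C,hash)
  {BD}: card=250; try (B,hash)→800, (D,merge)→1200, (B,merge)→1250, (D,hash)→1500, (D,nl)→5050, (B,nl)→5100; best=800 via (B,hash)
  {ABC}: card=400; try (A,nl_idx)→1700, (B,hash)→3000, (A,merge)→6220, (C,hash)→7080, (A,hash)→9660, (B,merge)→12750 …(+4); best=1700 via (A,nl_idx)
  {ACD}: card=500; try (A,nl_idx)→2980, (D,hash)→3800, (A,merge)→7480, (C,hash)→7880, (A,hash)→9880, (D,merge)→13200 …(+4); best=2980 via (A,nl_idx)
  {ABD}: card=2500; try (A,nl_idx)→5550, (D,hash)→8000, (B,hash)→8000, (A,merge)→8050, (A,hash)→10050, (D,merge)→72400 …(+4); best=5550 via (A,nl_idx)
  {BCD}: card=20; try (B,hash)→1480, (C,hash)→1530, (D,merge)→2020, (D,hash)→2060, (B,merge)→2830, (C,merge)→3330 …(+3); best=1480 via (B,hash)
  {ABCD}: card=10; try (A,nl_idx)→1670, (D,hash)→3500, (B,hash)→4080, (D,merge)→6500, (A,merge)→6600, (B,merge)→8330 …(+7); best=1670 via (A,nl_idx)

1670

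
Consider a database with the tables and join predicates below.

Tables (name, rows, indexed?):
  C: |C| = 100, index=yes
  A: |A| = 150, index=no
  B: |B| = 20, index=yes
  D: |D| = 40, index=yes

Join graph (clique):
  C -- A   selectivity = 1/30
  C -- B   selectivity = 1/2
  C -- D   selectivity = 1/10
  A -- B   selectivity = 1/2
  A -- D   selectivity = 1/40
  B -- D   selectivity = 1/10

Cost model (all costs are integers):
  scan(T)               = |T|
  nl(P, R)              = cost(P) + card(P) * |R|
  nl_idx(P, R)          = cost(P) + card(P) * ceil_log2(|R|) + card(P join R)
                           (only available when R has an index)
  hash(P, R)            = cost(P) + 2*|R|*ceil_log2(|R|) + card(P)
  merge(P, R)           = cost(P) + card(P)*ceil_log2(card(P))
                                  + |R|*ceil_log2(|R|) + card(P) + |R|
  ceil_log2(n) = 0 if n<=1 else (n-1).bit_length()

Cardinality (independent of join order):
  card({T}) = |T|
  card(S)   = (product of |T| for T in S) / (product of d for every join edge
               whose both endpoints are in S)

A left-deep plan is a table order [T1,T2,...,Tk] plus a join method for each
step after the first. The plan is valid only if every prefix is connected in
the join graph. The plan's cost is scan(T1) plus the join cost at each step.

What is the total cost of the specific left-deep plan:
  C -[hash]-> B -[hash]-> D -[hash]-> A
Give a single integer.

4680

step 1: scan C: cost=100, card=100
step 2: join B via hash
    card(P join B) = 100*20/(2) = 1000
    cost = 100 + 2*20*5 + 100 = 400
step 3: join D via hash
    card(P join D) = 1000*40/(10*10) = 400
    cost = 400 + 2*40*6 + 1000 = 1880
step 4: join A via hash
    card(P join A) = 400*150/(30*2*40) = 25
    cost = 1880 + 2*150*8 + 400 = 4680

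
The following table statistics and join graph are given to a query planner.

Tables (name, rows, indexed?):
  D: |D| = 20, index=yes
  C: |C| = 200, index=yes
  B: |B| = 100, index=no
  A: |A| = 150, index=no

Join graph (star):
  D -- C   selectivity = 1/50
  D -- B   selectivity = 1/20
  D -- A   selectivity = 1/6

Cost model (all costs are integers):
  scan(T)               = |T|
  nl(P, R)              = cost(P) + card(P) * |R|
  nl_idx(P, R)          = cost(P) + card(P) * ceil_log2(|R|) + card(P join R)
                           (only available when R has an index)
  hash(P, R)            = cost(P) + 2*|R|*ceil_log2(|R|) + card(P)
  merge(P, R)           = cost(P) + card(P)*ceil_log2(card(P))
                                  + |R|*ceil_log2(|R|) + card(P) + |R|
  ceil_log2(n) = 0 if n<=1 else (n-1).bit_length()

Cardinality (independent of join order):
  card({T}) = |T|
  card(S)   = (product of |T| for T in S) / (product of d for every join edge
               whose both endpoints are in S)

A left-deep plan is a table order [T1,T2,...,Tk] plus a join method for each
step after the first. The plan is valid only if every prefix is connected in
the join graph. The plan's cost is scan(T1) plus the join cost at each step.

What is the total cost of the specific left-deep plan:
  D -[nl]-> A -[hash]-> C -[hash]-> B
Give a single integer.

10120

step 1: scan D: cost=20, card=20
step 2: join A via nl
    card(P join A) = 20*150/(6) = 500
    cost = 20 + 20*150 = 3020
step 3: join C via hash
    card(P join C) = 500*200/(50) = 2000
    cost = 3020 + 2*200*8 + 500 = 6720
step 4: join B via hash
    card(P join B) = 2000*100/(20) = 10000
    cost = 6720 + 2*100*7 + 2000 = 10120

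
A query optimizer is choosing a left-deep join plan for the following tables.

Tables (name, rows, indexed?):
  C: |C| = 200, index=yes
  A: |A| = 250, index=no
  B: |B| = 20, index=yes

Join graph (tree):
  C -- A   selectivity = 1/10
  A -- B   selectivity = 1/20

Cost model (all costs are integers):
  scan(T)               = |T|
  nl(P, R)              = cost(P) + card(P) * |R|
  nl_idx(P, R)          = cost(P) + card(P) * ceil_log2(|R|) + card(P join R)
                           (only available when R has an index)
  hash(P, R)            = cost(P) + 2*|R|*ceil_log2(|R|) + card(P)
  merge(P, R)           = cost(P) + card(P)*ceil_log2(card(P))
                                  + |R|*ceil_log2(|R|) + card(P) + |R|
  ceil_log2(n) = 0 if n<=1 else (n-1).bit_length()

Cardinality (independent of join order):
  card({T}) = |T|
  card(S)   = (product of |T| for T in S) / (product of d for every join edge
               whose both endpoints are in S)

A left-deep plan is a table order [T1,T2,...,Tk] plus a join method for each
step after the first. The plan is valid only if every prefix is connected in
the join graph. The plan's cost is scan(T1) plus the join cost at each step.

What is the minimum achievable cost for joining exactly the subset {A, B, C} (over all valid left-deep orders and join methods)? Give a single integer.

4150

Selinger DP over subsets of {A,B,C}:
  {C}: scan cost=200, card=200
  {A}: scan cost=250, card=250
  {B}: scan cost=20, card=20
  {AC}: card=5000; try (C,hash)→3700, (A,merge)→4250, (C,merge)→4300, (A,hash)→4400, (C,nl_idx)→7250, (A,nl)→50200 …(+1); best=3700 via (C,hash)
  {AB}: card=250; try (B,hash)→700, (B,nl_idx)→1750, (A,merge)→2390, (B,merge)→2620, (A,hash)→4040, (A,nl)→5020 …(+1); best=700 via (B,hash)
  {ABC}: card=5000; try (C,hash)→4150, (C,merge)→4750, (C,nl_idx)→7700, (B,hash)→8900, (B,nl_idx)→33700, (C,nl)→50700 …(+2); best=4150 via (C,hash)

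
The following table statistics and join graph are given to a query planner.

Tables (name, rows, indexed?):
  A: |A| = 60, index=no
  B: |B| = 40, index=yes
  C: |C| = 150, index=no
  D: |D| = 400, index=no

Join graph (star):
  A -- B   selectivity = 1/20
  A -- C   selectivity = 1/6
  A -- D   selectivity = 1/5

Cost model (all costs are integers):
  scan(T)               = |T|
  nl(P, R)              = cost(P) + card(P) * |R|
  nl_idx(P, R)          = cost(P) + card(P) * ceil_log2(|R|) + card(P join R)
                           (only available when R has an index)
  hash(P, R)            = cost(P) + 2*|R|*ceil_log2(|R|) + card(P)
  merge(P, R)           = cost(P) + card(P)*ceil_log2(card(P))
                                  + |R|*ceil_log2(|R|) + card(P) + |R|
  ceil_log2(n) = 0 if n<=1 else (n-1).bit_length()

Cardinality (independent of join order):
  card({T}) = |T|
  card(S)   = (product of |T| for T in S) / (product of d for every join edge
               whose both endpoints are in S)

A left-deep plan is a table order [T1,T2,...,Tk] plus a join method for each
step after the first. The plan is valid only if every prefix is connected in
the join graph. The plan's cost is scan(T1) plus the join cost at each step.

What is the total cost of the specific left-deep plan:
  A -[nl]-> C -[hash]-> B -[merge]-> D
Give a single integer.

step 1: scan A: cost=60, card=60
step 2: join C via nl
    card(P join C) = 60*150/(6) = 1500
    cost = 60 + 60*150 = 9060
step 3: join B via hash
    card(P join B) = 1500*40/(20) = 3000
    cost = 9060 + 2*40*6 + 1500 = 11040
step 4: join D via merge
    card(P join D) = 3000*400/(5) = 240000
    cost = 11040 + 3000*12 + 400*9 + 3000 + 400 = 54040

54040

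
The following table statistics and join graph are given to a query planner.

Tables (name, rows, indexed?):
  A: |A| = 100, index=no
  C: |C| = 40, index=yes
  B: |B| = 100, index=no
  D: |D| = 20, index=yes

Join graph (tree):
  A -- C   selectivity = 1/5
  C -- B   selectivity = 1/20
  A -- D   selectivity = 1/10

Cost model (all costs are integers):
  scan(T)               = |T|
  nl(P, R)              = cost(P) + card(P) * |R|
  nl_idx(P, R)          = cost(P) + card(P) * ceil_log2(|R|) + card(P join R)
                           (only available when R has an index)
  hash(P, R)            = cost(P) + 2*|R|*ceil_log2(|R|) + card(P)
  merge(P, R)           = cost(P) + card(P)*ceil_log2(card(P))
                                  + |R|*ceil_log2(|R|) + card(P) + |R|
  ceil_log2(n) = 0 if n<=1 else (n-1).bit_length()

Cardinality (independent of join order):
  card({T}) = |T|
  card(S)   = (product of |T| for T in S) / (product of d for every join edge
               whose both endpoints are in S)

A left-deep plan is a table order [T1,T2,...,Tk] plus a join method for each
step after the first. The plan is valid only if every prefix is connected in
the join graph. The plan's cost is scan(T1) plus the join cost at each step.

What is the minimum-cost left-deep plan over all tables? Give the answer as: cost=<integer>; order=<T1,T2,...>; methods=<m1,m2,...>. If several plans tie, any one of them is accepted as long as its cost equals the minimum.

cost=4080; order=A,D,C,B; methods=hash,hash,hash

Selinger DP (subsets sized 1..n):
  {A}: scan cost=100, card=100
  {C}: scan cost=40, card=40
  {B}: scan cost=100, card=100
  {D}: scan cost=20, card=20
  {AC}: card=800; try (C,hash)→680, (A,merge)→1120, (C,merge)→1180, (A,hash)→1480, (C,nl_idx)→1500, (A,nl)→4040 …(+1); best=680 via (C,hash)
  {AD}: card=200; try (D,hash)→400, (D,nl_idx)→800, (A,merge)→940, (D,merge)→1020, (A,hash)→1440, (A,nl)→2020 …(+1); best=400 via (D,hash)
  {BC}: card=200; try (C,hash)→680, (C,nl_idx)→900, (B,merge)→1120, (C,merge)→1180, (B,hash)→1480, (B,nl)→4040 …(+1); best=680 via (C,hash)
  {ABC}: card=4000; try (A,hash)→2280, (B,hash)→2880, (A,merge)→3280, (B,merge)→10280, (A,nl)→20680, (B,nl)→80680; best=2280 via (A,hash)
  {ACD}: card=1600; try (C,hash)→1080, (D,hash)→1680, (C,merge)→2480, (C,nl_idx)→3200, (D,nl_idx)→6280, (C,nl)→8400 …(+2); best=1080 via (C,hash)
  {ABCD}: card=8000; try (B,hash)→4080, (D,hash)→6480, (B,merge)→21080, (D,nl_idx)→30280, (D,merge)→54400, (D,nl)→82280 …(+1); best=4080 via (B,hash)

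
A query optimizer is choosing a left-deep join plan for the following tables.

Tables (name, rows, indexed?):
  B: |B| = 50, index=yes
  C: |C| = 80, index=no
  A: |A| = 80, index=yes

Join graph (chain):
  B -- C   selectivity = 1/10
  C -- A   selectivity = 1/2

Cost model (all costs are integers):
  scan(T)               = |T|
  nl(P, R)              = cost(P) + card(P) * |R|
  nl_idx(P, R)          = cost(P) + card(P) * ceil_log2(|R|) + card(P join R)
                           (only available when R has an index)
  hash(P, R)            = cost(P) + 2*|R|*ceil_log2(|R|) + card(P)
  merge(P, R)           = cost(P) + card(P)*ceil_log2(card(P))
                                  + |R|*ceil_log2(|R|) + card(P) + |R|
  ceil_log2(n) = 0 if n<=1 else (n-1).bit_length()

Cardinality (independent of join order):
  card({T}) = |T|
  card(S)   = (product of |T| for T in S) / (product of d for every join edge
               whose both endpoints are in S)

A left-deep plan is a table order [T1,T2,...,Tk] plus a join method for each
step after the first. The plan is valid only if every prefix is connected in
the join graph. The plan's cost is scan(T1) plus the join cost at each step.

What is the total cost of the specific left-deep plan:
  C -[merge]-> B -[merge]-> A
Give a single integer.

step 1: scan C: cost=80, card=80
step 2: join B via merge
    card(P join B) = 80*50/(10) = 400
    cost = 80 + 80*7 + 50*6 + 80 + 50 = 1070
step 3: join A via merge
    card(P join A) = 400*80/(2) = 16000
    cost = 1070 + 400*9 + 80*7 + 400 + 80 = 5710

5710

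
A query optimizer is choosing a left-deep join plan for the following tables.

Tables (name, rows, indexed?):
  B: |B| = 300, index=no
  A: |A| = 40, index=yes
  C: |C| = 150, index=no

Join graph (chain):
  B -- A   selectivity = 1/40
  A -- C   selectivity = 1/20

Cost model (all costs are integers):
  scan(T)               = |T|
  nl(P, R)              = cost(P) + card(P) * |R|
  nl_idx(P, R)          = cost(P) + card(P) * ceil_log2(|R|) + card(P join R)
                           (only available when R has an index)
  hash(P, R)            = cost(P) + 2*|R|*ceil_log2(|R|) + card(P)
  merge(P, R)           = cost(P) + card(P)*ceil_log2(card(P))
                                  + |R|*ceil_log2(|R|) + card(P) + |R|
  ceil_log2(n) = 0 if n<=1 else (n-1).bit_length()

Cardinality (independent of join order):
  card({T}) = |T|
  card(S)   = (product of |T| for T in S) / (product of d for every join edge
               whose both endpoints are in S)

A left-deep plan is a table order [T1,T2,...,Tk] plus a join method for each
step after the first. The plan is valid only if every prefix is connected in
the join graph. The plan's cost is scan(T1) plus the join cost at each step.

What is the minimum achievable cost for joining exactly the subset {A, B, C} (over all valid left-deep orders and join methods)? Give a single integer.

Selinger DP over subsets of {A,B,C}:
  {B}: scan cost=300, card=300
  {A}: scan cost=40, card=40
  {C}: scan cost=150, card=150
  {AB}: card=300; try (A,hash)→1080, (A,nl_idx)→2400, (B,merge)→3320, (A,merge)→3580, (B,hash)→5480, (B,nl)→12040 …(+1); best=1080 via (A,hash)
  {AC}: card=300; try (A,hash)→780, (A,nl_idx)→1350, (C,merge)→1670, (A,merge)→1780, (C,hash)→2480, (C,nl)→6040 …(+1); best=780 via (A,hash)
  {ABC}: card=2250; try (C,hash)→3780, (C,merge)→5430, (B,hash)→6480, (B,merge)→6780, (C,nl)→46080, (B,nl)→90780; best=3780 via (C,hash)

3780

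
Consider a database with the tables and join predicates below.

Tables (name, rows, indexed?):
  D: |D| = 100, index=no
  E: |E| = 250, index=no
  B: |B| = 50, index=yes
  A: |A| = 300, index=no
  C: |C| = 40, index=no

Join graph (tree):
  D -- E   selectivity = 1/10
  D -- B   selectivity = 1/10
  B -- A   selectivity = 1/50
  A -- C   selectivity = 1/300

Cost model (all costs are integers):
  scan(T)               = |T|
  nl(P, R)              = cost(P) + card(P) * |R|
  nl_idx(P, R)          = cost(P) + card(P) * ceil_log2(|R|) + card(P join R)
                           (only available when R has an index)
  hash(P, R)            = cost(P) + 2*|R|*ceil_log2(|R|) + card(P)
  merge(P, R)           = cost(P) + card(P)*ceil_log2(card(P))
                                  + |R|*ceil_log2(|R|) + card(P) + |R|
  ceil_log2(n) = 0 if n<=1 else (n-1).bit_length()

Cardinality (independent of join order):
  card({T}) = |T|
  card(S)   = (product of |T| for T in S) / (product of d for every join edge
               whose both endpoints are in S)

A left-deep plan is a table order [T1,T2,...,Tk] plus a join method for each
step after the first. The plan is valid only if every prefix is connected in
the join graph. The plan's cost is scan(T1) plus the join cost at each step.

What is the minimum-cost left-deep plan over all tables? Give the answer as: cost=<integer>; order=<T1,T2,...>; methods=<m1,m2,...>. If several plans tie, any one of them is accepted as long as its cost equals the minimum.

Selinger DP (subsets sized 1..n):
  {D}: scan cost=100, card=100
  {E}: scan cost=250, card=250
  {B}: scan cost=50, card=50
  {A}: scan cost=300, card=300
  {C}: scan cost=40, card=40
  {DE}: card=2500; try (D,hash)→1900, (E,merge)→3150, (D,merge)→3300, (E,hash)→4200, (E,nl)→25100, (D,nl)→25250; best=1900 via (D,hash)
  {BD}: card=500; try (B,hash)→800, (D,merge)→1200, (B,nl_idx)→1200, (B,merge)→1250, (D,hash)→1500, (D,nl)→5050 …(+1); best=800 via (B,hash)
  {AB}: card=300; try (B,hash)→1200, (B,nl_idx)→2400, (A,merge)→3400, (B,merge)→3650, (A,hash)→5500, (A,nl)→15050 …(+1); best=1200 via (B,hash)
  {AC}: card=40; try (C,hash)→1080, (A,merge)→3320, (C,merge)→3580, (A,hash)→5480, (A,nl)→12040, (C,nl)→12300; best=1080 via (C,hash)
  {BDE}: card=12500; try (B,hash)→5000, (E,hash)→5300, (E,merge)→8050, (B,nl_idx)→29400, (B,merge)→34750, (E,nl)→125800 …(+1); best=5000 via (B,hash)
  {ABD}: card=3000; try (D,hash)→2900, (D,merge)→5000, (A,hash)→6700, (A,merge)→8800, (D,nl)→31200, (A,nl)→150800; best=2900 via (D,hash)
  {ABC}: card=40; try (B,nl_idx)→1360, (B,merge)→1710, (B,hash)→1720, (C,hash)→1980, (B,nl)→3080, (C,merge)→4480 …(+1); best=1360 via (B,nl_idx)
  {ABDE}: card=75000; try (E,hash)→9900, (A,hash)→22900, (E,merge)→44150, (A,merge)→195500, (E,nl)→752900, (A,nl)→3755000; best=9900 via (E,hash)
  {ABCD}: card=400; try (D,merge)→2440, (D,hash)→2800, (D,nl)→5360, (C,hash)→6380, (C,merge)→42180, (C,nl)→122900; best=2440 via (D,merge)
  {ABCDE}: card=10000; try (E,hash)→6840, (E,merge)→8690, (C,hash)→85380, (E,nl)→102440, (C,merge)→1360180, (C,nl)→3009900; best=6840 via (E,hash)

cost=6840; order=A,C,B,D,E; methods=hash,nl_idx,merge,hash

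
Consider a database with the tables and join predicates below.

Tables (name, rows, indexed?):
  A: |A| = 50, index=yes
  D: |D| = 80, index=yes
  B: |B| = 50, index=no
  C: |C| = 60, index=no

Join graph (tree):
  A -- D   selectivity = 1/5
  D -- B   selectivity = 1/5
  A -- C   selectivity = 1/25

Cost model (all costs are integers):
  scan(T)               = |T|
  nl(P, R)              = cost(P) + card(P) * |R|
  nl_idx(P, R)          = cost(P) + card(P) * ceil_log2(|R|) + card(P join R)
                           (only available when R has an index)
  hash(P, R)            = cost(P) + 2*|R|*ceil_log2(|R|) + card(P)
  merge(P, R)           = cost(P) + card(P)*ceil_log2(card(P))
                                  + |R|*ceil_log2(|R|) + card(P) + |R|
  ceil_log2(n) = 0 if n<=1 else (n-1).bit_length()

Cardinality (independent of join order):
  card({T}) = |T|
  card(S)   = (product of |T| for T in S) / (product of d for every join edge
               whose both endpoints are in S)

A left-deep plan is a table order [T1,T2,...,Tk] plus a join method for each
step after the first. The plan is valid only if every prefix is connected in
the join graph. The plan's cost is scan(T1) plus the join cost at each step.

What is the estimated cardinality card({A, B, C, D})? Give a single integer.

19200

Tables in S: A(50), B(50), C(60), D(80)
Edges inside S: A-D(d=5), D-B(d=5), A-C(d=25)
numerator = 50 * 50 * 60 * 80 = 12000000
denominator = 5 * 5 * 25 = 625
card(S) = 12000000 / 625 = 19200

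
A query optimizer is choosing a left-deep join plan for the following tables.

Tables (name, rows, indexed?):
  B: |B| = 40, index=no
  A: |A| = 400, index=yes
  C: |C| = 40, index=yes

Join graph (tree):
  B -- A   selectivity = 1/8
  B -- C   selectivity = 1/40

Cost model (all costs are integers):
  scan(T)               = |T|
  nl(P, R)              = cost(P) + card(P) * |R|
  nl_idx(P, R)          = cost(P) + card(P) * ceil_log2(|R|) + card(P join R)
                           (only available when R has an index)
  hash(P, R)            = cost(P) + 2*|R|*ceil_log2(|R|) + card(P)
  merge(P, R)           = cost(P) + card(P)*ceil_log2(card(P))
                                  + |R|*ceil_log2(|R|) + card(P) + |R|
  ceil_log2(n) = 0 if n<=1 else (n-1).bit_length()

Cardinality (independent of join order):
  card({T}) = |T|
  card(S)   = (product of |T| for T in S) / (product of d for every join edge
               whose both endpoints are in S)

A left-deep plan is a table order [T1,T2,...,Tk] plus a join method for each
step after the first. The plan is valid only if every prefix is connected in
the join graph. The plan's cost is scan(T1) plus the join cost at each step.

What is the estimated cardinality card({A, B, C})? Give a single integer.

2000

Tables in S: A(400), B(40), C(40)
Edges inside S: B-A(d=8), B-C(d=40)
numerator = 400 * 40 * 40 = 640000
denominator = 8 * 40 = 320
card(S) = 640000 / 320 = 2000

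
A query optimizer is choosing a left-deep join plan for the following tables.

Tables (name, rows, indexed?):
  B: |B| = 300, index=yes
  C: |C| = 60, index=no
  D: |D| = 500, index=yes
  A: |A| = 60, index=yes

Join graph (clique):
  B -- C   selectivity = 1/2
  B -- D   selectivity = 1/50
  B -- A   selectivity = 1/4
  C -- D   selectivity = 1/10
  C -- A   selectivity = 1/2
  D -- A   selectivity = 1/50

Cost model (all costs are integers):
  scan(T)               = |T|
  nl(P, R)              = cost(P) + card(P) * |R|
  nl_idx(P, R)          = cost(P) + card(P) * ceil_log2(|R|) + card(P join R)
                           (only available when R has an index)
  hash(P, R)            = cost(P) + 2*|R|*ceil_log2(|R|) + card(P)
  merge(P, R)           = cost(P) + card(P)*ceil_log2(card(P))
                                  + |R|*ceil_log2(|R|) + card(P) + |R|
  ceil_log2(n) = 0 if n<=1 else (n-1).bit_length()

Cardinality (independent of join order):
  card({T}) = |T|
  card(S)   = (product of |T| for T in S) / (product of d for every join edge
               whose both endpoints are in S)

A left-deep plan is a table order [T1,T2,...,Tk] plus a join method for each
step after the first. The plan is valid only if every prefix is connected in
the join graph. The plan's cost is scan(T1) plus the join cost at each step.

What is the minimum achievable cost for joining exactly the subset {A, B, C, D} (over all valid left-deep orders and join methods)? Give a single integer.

8820

Selinger DP over subsets of {A,B,C,D}:
  {B}: scan cost=300, card=300
  {C}: scan cost=60, card=60
  {D}: scan cost=500, card=500
  {A}: scan cost=60, card=60
  {BC}: card=9000; try (C,hash)→1320, (B,merge)→3480, (C,merge)→3720, (B,hash)→5520, (B,nl_idx)→9600, (B,nl)→18060 …(+1); best=1320 via (C,hash)
  {BD}: card=3000; try (D,nl_idx)→6000, (B,hash)→6400, (B,nl_idx)→8000, (D,merge)→8300, (B,merge)→8500, (D,hash)→9600 …(+2); best=6000 via (D,nl_idx)
  {AB}: card=4500; try (A,hash)→1320, (B,merge)→3480, (A,merge)→3720, (B,nl_idx)→5100, (B,hash)→5520, (A,nl_idx)→6600 …(+2); best=1320 via (A,hash)
  {CD}: card=3000; try (C,hash)→1720, (D,nl_idx)→3600, (D,merge)→5480, (C,merge)→5920, (D,hash)→9120, (D,nl)→30060 …(+1); best=1720 via (C,hash)
  {AC}: card=1800; try (C,hash)→840, (A,hash)→840, (C,merge)→900, (A,merge)→900, (A,nl_idx)→2220, (C,nl)→3660 …(+1); best=840 via (C,hash)
  {AD}: card=600; try (D,nl_idx)→1200, (A,hash)→1720, (A,nl_idx)→4100, (D,merge)→5480, (A,merge)→5920, (D,hash)→9120 …(+2); best=1200 via (D,nl_idx)
  {BCD}: card=9000; try (C,hash)→9720, (B,hash)→10120, (D,hash)→19320, (B,nl_idx)→37720, (B,merge)→43720, (C,merge)→45420 …(+5); best=9720 via (C,hash)
  {ABC}: card=67500; try (C,hash)→6540, (B,hash)→8040, (A,hash)→11040, (B,merge)→25440, (C,merge)→64740, (B,nl_idx)→84540 …(+5); best=6540 via (C,hash)
  {ABD}: card=900; try (B,hash)→7200, (B,nl_idx)→7500, (A,hash)→9720, (B,merge)→10800, (D,hash)→14820, (A,nl_idx)→24900 …(+6); best=7200 via (B,hash)
  {ACD}: card=1800; try (C,hash)→2520, (A,hash)→5440, (C,merge)→8220, (D,hash)→11640, (D,nl_idx)→18840, (A,nl_idx)→21520 …(+5); best=2520 via (C,hash)
  {ABCD}: card=1350; try (C,hash)→8820, (B,hash)→9720, (C,merge)→17520, (A,hash)→19440, (B,nl_idx)→20070, (B,merge)→27120 …(+9); best=8820 via (C,hash)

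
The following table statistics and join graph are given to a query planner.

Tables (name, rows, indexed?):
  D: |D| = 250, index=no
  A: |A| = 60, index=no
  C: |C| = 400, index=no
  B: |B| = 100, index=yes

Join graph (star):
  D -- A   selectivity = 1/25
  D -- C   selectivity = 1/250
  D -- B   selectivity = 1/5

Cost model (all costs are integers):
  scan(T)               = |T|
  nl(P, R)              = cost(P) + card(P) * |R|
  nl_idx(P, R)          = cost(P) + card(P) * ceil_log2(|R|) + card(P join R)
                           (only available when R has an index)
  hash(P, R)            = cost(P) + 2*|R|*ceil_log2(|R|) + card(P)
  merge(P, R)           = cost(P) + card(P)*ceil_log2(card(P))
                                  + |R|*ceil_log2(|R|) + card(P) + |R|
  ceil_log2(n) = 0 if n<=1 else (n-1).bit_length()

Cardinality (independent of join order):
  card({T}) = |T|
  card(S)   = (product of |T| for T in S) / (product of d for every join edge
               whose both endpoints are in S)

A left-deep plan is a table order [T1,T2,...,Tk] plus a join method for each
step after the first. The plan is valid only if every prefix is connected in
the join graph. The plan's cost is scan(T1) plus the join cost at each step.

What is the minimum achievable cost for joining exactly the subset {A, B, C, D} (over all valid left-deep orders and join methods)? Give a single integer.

8280

Selinger DP over subsets of {A,B,C,D}:
  {D}: scan cost=250, card=250
  {A}: scan cost=60, card=60
  {C}: scan cost=400, card=400
  {B}: scan cost=100, card=100
  {AD}: card=600; try (A,hash)→1220, (D,merge)→2730, (A,merge)→2920, (D,hash)→4120, (D,nl)→15060, (A,nl)→15250; best=1220 via (A,hash)
  {CD}: card=400; try (D,hash)→4800, (C,merge)→6500, (D,merge)→6650, (C,hash)→7700, (C,nl)→100250, (D,nl)→100400; best=4800 via (D,hash)
  {BD}: card=5000; try (B,hash)→1900, (D,merge)→3150, (B,merge)→3300, (D,hash)→4200, (B,nl_idx)→7000, (D,nl)→25100 …(+1); best=1900 via (B,hash)
  {ACD}: card=960; try (A,hash)→5920, (C,hash)→9020, (A,merge)→9220, (C,merge)→11820, (A,nl)→28800, (C,nl)→241220; best=5920 via (A,hash)
  {ABD}: card=12000; try (B,hash)→3220, (A,hash)→7620, (B,merge)→8620, (B,nl_idx)→17420, (B,nl)→61220, (A,merge)→72320 …(+1); best=3220 via (B,hash)
  {BCD}: card=8000; try (B,hash)→6600, (B,merge)→9600, (C,hash)→14100, (B,nl_idx)→15600, (B,nl)→44800, (C,merge)→75900 …(+1); best=6600 via (B,hash)
  {ABCD}: card=19200; try (B,hash)→8280, (A,hash)→15320, (B,merge)→17280, (C,hash)→22420, (B,nl_idx)→31840, (B,nl)→101920 …(+4); best=8280 via (B,hash)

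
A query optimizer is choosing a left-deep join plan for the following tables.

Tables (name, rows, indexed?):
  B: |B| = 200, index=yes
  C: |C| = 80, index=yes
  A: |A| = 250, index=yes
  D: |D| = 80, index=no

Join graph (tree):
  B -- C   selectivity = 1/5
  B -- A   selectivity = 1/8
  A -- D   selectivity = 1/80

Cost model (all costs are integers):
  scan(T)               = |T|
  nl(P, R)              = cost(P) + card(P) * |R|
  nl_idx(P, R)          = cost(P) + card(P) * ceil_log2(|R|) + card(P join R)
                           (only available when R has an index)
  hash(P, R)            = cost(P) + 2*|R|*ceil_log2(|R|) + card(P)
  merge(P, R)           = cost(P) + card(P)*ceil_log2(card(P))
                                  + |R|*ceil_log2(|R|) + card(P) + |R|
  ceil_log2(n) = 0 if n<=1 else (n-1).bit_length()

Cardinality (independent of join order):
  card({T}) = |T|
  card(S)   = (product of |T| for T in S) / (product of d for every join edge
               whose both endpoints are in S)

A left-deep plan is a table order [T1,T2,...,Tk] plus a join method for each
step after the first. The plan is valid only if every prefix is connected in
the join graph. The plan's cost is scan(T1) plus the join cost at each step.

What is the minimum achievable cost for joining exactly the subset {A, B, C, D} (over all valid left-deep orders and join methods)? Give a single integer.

11790

Selinger DP over subsets of {A,B,C,D}:
  {B}: scan cost=200, card=200
  {C}: scan cost=80, card=80
  {A}: scan cost=250, card=250
  {D}: scan cost=80, card=80
  {BC}: card=3200; try (C,hash)→1520, (B,merge)→2520, (C,merge)→2640, (B,hash)→3360, (B,nl_idx)→3920, (C,nl_idx)→4800 …(+2); best=1520 via (C,hash)
  {AB}: card=6250; try (B,hash)→3700, (A,merge)→4250, (B,merge)→4300, (A,hash)→4400, (A,nl_idx)→8050, (B,nl_idx)→8500 …(+2); best=3700 via (B,hash)
  {AD}: card=250; try (A,nl_idx)→970, (D,hash)→1620, (A,merge)→2970, (D,merge)→3140, (A,hash)→4160, (A,nl)→20080 …(+1); best=970 via (A,nl_idx)
  {ABC}: card=100000; try (A,hash)→8720, (C,hash)→11070, (A,merge)→45370, (C,merge)→91840, (A,nl_idx)→127120, (C,nl_idx)→147450 …(+2); best=8720 via (A,hash)
  {ABD}: card=6250; try (B,hash)→4420, (B,merge)→5020, (B,nl_idx)→9220, (D,hash)→11070, (B,nl)→50970, (D,merge)→91840 …(+1); best=4420 via (B,hash)
  {ABCD}: card=100000; try (C,hash)→11790, (C,merge)→92560, (D,hash)→109840, (C,nl_idx)→148170, (C,nl)→504420, (D,merge)→1809360 …(+1); best=11790 via (C,hash)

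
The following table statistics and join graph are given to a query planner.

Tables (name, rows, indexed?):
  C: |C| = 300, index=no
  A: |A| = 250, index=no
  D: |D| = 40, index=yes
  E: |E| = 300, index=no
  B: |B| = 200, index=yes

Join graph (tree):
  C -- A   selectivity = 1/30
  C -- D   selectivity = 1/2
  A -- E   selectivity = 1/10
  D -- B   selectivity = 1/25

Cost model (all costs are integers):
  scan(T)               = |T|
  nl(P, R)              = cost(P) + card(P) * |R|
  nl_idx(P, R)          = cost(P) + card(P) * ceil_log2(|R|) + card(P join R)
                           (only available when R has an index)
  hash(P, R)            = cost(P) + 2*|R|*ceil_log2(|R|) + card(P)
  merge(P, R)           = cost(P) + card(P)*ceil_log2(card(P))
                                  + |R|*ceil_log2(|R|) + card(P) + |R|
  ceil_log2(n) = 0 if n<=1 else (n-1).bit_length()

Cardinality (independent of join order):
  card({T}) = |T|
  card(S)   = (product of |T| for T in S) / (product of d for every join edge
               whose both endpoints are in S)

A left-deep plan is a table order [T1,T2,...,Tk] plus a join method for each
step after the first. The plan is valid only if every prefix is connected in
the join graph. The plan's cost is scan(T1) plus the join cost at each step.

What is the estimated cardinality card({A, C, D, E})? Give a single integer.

1500000

Tables in S: A(250), C(300), D(40), E(300)
Edges inside S: C-A(d=30), C-D(d=2), A-E(d=10)
numerator = 250 * 300 * 40 * 300 = 900000000
denominator = 30 * 2 * 10 = 600
card(S) = 900000000 / 600 = 1500000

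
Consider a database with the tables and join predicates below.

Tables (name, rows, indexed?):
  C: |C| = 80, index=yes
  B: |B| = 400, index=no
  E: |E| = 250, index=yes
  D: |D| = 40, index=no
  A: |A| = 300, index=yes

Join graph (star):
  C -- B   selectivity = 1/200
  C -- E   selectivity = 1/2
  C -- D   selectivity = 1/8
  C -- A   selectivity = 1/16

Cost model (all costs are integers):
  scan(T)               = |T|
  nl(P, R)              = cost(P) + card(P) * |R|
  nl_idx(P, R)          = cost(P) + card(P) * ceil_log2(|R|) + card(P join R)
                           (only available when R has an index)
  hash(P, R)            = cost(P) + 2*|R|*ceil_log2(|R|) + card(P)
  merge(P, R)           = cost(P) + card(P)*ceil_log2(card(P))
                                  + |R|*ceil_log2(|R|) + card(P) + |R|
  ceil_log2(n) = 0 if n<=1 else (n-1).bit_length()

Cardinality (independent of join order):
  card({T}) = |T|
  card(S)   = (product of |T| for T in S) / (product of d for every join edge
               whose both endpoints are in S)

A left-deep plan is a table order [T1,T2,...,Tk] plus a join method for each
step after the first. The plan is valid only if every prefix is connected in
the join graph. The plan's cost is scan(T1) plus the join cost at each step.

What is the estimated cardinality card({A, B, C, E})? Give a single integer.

Tables in S: A(300), B(400), C(80), E(250)
Edges inside S: C-B(d=200), C-E(d=2), C-A(d=16)
numerator = 300 * 400 * 80 * 250 = 2400000000
denominator = 200 * 2 * 16 = 6400
card(S) = 2400000000 / 6400 = 375000

375000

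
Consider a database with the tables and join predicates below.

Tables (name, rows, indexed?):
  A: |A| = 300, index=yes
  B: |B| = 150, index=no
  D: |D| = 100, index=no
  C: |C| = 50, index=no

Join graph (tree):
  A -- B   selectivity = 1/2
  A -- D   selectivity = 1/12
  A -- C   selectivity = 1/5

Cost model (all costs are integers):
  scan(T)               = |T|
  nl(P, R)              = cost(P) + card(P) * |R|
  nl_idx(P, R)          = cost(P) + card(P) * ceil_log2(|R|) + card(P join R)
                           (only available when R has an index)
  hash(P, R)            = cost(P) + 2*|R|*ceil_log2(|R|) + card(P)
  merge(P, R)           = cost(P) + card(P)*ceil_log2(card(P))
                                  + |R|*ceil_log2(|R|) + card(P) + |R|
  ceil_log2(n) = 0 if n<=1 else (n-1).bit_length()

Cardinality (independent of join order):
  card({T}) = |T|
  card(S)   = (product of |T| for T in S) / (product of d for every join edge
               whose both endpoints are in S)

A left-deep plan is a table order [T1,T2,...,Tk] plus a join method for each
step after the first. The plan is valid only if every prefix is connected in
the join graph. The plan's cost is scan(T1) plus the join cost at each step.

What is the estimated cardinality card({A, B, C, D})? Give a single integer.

Tables in S: A(300), B(150), C(50), D(100)
Edges inside S: A-B(d=2), A-D(d=12), A-C(d=5)
numerator = 300 * 150 * 50 * 100 = 225000000
denominator = 2 * 12 * 5 = 120
card(S) = 225000000 / 120 = 1875000

1875000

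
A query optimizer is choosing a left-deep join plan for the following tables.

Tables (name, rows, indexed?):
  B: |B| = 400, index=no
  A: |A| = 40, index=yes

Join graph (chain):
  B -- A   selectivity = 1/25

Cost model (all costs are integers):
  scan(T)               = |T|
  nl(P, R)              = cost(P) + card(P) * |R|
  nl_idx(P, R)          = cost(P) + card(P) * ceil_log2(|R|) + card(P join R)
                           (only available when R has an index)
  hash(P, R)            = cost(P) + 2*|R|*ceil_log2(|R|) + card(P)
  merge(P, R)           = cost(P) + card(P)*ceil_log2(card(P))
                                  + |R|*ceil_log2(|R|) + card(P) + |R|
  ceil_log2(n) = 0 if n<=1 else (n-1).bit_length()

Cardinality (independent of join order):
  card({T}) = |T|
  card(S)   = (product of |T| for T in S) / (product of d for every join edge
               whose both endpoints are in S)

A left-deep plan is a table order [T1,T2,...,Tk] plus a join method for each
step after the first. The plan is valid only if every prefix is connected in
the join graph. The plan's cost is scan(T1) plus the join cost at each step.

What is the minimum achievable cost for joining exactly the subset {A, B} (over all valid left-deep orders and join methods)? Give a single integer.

Selinger DP over subsets of {A,B}:
  {B}: scan cost=400, card=400
  {A}: scan cost=40, card=40
  {AB}: card=640; try (A,hash)→1280, (A,nl_idx)→3440, (B,merge)→4320, (A,merge)→4680, (B,hash)→7280, (B,nl)→16040 …(+1); best=1280 via (A,hash)

1280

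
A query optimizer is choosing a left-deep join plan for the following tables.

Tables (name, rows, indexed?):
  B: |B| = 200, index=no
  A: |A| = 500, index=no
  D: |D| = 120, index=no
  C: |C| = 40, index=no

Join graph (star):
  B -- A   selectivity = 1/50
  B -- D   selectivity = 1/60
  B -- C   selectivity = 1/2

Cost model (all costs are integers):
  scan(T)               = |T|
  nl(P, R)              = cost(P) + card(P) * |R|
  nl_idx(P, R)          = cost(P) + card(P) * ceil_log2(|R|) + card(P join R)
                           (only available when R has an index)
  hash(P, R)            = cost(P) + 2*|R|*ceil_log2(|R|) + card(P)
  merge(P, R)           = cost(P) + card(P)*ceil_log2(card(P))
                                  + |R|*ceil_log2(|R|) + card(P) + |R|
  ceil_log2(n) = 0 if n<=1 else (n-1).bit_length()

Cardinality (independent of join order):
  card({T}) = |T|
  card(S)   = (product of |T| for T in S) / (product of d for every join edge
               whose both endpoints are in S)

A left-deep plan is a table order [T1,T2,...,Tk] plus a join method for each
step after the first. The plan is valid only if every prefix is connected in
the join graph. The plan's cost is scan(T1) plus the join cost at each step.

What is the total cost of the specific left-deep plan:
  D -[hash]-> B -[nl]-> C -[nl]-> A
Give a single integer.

step 1: scan D: cost=120, card=120
step 2: join B via hash
    card(P join B) = 120*200/(60) = 400
    cost = 120 + 2*200*8 + 120 = 3440
step 3: join C via nl
    card(P join C) = 400*40/(2) = 8000
    cost = 3440 + 400*40 = 19440
step 4: join A via nl
    card(P join A) = 8000*500/(50) = 80000
    cost = 19440 + 8000*500 = 4019440

4019440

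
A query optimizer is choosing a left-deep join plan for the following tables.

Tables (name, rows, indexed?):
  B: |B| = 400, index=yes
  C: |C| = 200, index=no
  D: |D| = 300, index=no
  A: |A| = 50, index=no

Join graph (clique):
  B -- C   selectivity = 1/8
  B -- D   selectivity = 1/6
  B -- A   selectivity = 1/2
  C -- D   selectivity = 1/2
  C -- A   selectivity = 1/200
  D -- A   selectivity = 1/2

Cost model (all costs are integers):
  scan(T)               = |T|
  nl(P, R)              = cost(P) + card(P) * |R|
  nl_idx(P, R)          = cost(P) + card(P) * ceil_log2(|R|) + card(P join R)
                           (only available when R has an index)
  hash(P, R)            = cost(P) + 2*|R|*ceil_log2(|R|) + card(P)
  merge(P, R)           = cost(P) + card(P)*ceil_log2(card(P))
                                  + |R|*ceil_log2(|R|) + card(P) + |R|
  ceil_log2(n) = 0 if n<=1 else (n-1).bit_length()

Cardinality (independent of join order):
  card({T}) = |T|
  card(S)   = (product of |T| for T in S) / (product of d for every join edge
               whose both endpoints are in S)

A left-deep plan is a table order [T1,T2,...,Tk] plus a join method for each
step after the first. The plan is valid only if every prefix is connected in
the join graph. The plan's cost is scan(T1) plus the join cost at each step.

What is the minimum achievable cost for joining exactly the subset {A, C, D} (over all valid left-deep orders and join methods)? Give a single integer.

Selinger DP over subsets of {A,C,D}:
  {C}: scan cost=200, card=200
  {D}: scan cost=300, card=300
  {A}: scan cost=50, card=50
  {CD}: card=30000; try (C,hash)→3800, (D,merge)→5000, (C,merge)→5100, (D,hash)→5800, (D,nl)→60200, (C,nl)→60300; best=3800 via (C,hash)
  {AC}: card=50; try (A,hash)→1000, (C,merge)→2200, (A,merge)→2350, (C,hash)→3300, (C,nl)→10050, (A,nl)→10200; best=1000 via (A,hash)
  {AD}: card=7500; try (A,hash)→1200, (D,merge)→3400, (A,merge)→3650, (D,hash)→5500, (D,nl)→15050, (A,nl)→15300; best=1200 via (A,hash)
  {ACD}: card=3750; try (D,merge)→4350, (D,hash)→6450, (C,hash)→11900, (D,nl)→16000, (A,hash)→34400, (C,merge)→108000 …(+3); best=4350 via (D,merge)

4350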